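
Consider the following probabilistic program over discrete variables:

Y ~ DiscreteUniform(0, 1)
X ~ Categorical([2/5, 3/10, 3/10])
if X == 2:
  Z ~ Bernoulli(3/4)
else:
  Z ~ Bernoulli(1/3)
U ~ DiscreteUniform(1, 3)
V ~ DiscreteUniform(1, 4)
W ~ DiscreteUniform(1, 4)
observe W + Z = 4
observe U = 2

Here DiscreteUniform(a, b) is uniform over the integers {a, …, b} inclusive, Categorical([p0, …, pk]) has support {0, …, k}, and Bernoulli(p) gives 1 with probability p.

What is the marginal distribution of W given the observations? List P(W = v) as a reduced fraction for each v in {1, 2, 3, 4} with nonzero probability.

Enumerate traces; 48 have nonzero weight after conditioning:
  (Y=0, X=0, Z=0, U=2, V=1, W=4) weight 1/360
  (Y=0, X=0, Z=0, U=2, V=2, W=4) weight 1/360
  (Y=0, X=0, Z=0, U=2, V=3, W=4) weight 1/360
  (Y=0, X=0, Z=0, U=2, V=4, W=4) weight 1/360
  (Y=0, X=0, Z=1, U=2, V=1, W=3) weight 1/720
  (Y=0, X=0, Z=1, U=2, V=2, W=3) weight 1/720
  (Y=0, X=0, Z=1, U=2, V=3, W=3) weight 1/720
  (Y=0, X=0, Z=1, U=2, V=4, W=3) weight 1/720
  … 40 more
Group by W:
  weight(W=3) = 11/288
  weight(W=4) = 13/288
Total weight = 11/288 + 13/288 = 1/12
P(W=3 | obs) = 11/288 / 1/12 = 11/24
P(W=4 | obs) = 13/288 / 1/12 = 13/24

P(W=3) = 11/24, P(W=4) = 13/24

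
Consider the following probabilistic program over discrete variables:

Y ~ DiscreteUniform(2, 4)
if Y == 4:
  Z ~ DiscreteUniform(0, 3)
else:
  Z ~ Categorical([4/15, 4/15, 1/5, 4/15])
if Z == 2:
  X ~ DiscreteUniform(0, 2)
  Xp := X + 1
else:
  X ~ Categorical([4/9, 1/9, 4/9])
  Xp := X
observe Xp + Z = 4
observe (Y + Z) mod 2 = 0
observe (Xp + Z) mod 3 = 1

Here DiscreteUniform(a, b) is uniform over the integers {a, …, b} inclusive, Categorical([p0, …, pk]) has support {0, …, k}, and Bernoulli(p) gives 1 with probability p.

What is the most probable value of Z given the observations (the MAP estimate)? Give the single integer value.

argmax_v P(Z = v | obs) = 2

Enumerate traces; 3 have nonzero weight after conditioning:
  (Y=2, Z=2, X=1) weight 1/45
  (Y=3, Z=3, X=1) weight 4/405
  (Y=4, Z=2, X=1) weight 1/36
Group by Z:
  weight(Z=2) = 1/20
  weight(Z=3) = 4/405
Total weight = 1/20 + 4/405 = 97/1620
P(Z=2 | obs) = 1/20 / 97/1620 = 81/97
P(Z=3 | obs) = 4/405 / 97/1620 = 16/97
argmax = 2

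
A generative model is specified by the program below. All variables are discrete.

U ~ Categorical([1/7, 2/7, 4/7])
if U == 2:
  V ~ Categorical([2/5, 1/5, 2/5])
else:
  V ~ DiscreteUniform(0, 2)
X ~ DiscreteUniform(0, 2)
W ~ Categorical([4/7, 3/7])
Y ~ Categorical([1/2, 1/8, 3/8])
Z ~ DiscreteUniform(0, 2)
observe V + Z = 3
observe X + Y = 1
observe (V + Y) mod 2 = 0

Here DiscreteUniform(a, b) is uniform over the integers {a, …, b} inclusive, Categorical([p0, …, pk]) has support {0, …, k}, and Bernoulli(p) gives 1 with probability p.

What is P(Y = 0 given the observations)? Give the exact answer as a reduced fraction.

Enumerate traces; 12 have nonzero weight after conditioning:
  (U=0, V=1, X=0, W=0, Y=1, Z=2) weight 1/2646
  (U=0, V=1, X=0, W=1, Y=1, Z=2) weight 1/3528
  (U=0, V=2, X=1, W=0, Y=0, Z=1) weight 2/1323
  (U=0, V=2, X=1, W=1, Y=0, Z=1) weight 1/882
  (U=1, V=1, X=0, W=0, Y=1, Z=2) weight 1/1323
  (U=1, V=1, X=0, W=1, Y=1, Z=2) weight 1/1764
  (U=1, V=2, X=1, W=0, Y=0, Z=1) weight 4/1323
  (U=1, V=2, X=1, W=1, Y=0, Z=1) weight 1/441
  … 4 more
Group by Y:
  weight(Y=0) = 13/630
  weight(Y=1) = 1/280
Total weight = 13/630 + 1/280 = 61/2520
P(Y=0 | obs) = 13/630 / 61/2520 = 52/61
P(Y=1 | obs) = 1/280 / 61/2520 = 9/61

P(Y = 0 | obs) = 52/61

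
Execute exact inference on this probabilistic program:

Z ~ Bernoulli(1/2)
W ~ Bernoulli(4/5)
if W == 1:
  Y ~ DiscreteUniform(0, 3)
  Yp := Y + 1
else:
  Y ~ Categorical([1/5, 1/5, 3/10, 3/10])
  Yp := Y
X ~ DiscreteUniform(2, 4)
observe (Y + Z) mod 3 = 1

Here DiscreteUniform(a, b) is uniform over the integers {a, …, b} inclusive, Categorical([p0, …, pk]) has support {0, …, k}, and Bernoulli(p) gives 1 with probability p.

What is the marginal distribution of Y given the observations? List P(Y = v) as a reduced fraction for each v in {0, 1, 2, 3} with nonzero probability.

Enumerate traces; 18 have nonzero weight after conditioning:
  (Z=0, W=0, Y=1, X=2) weight 1/150
  (Z=0, W=0, Y=1, X=3) weight 1/150
  (Z=0, W=0, Y=1, X=4) weight 1/150
  (Z=0, W=1, Y=1, X=2) weight 1/30
  (Z=0, W=1, Y=1, X=3) weight 1/30
  (Z=0, W=1, Y=1, X=4) weight 1/30
  (Z=1, W=0, Y=0, X=2) weight 1/150
  (Z=1, W=0, Y=0, X=3) weight 1/150
  (Z=1, W=0, Y=3, X=2) weight 1/100
  … 9 more
Group by Y:
  weight(Y=0) = 3/25
  weight(Y=1) = 3/25
  weight(Y=3) = 13/100
Total weight = 3/25 + 3/25 + 13/100 = 37/100
P(Y=0 | obs) = 3/25 / 37/100 = 12/37
P(Y=1 | obs) = 3/25 / 37/100 = 12/37
P(Y=3 | obs) = 13/100 / 37/100 = 13/37

P(Y=0) = 12/37, P(Y=1) = 12/37, P(Y=3) = 13/37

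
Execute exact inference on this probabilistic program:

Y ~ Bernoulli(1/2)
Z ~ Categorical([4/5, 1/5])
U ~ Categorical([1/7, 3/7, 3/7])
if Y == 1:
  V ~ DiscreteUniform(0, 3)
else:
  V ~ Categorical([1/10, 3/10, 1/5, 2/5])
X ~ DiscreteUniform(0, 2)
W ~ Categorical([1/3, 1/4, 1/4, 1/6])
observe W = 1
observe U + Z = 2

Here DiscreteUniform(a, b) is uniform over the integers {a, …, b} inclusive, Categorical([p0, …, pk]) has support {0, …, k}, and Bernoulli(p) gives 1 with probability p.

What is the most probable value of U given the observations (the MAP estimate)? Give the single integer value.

Enumerate traces; 48 have nonzero weight after conditioning:
  (Y=0, Z=0, U=2, V=0, X=0, W=1) weight 1/700
  (Y=0, Z=0, U=2, V=0, X=1, W=1) weight 1/700
  (Y=0, Z=0, U=2, V=0, X=2, W=1) weight 1/700
  (Y=0, Z=0, U=2, V=1, X=0, W=1) weight 3/700
  (Y=0, Z=0, U=2, V=1, X=1, W=1) weight 3/700
  (Y=0, Z=0, U=2, V=1, X=2, W=1) weight 3/700
  (Y=0, Z=0, U=2, V=2, X=0, W=1) weight 1/350
  (Y=0, Z=0, U=2, V=2, X=1, W=1) weight 1/350
  (Y=0, Z=1, U=1, V=0, X=0, W=1) weight 1/2800
  … 39 more
Group by U:
  weight(U=1) = 3/140
  weight(U=2) = 3/35
Total weight = 3/140 + 3/35 = 3/28
P(U=1 | obs) = 3/140 / 3/28 = 1/5
P(U=2 | obs) = 3/35 / 3/28 = 4/5
argmax = 2

argmax_v P(U = v | obs) = 2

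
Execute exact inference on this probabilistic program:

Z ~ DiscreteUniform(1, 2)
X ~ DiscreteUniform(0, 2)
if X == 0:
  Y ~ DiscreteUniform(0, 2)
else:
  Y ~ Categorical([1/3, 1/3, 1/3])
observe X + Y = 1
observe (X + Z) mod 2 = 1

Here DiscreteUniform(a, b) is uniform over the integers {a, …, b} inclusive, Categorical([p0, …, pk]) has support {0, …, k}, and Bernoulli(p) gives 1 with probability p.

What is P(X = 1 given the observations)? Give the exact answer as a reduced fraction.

P(X = 1 | obs) = 1/2

Enumerate traces; 2 have nonzero weight after conditioning:
  (Z=1, X=0, Y=1) weight 1/18
  (Z=2, X=1, Y=0) weight 1/18
Group by X:
  weight(X=0) = 1/18
  weight(X=1) = 1/18
Total weight = 1/18 + 1/18 = 1/9
P(X=0 | obs) = 1/18 / 1/9 = 1/2
P(X=1 | obs) = 1/18 / 1/9 = 1/2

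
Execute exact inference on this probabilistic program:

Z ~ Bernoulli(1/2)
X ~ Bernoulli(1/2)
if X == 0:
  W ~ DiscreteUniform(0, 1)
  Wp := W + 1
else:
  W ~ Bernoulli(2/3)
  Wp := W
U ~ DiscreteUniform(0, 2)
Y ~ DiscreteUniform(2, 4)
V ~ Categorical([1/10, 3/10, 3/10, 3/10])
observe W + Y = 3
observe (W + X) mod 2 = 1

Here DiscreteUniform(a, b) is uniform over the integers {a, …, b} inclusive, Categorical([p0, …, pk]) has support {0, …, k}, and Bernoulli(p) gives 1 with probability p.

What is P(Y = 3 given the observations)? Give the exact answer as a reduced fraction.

Enumerate traces; 48 have nonzero weight after conditioning:
  (Z=0, X=0, W=1, U=0, Y=2, V=0) weight 1/720
  (Z=0, X=0, W=1, U=0, Y=2, V=1) weight 1/240
  (Z=0, X=0, W=1, U=0, Y=2, V=2) weight 1/240
  (Z=0, X=0, W=1, U=0, Y=2, V=3) weight 1/240
  (Z=0, X=0, W=1, U=1, Y=2, V=0) weight 1/720
  (Z=0, X=0, W=1, U=1, Y=2, V=1) weight 1/240
  (Z=0, X=0, W=1, U=1, Y=2, V=2) weight 1/240
  (Z=0, X=0, W=1, U=1, Y=2, V=3) weight 1/240
  (Z=0, X=1, W=0, U=0, Y=3, V=0) weight 1/1080
  … 39 more
Group by Y:
  weight(Y=2) = 1/12
  weight(Y=3) = 1/18
Total weight = 1/12 + 1/18 = 5/36
P(Y=2 | obs) = 1/12 / 5/36 = 3/5
P(Y=3 | obs) = 1/18 / 5/36 = 2/5

P(Y = 3 | obs) = 2/5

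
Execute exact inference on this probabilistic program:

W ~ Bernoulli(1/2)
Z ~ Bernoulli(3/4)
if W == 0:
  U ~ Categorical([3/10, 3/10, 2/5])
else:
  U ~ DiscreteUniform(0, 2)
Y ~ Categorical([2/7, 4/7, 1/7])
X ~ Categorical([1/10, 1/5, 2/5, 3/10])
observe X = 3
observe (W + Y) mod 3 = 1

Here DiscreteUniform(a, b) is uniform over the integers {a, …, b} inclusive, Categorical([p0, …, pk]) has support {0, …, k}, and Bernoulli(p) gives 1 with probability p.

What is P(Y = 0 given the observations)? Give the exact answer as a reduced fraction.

P(Y = 0 | obs) = 1/3

Enumerate traces; 12 have nonzero weight after conditioning:
  (W=0, Z=0, U=0, Y=1, X=3) weight 9/1400
  (W=0, Z=0, U=1, Y=1, X=3) weight 9/1400
  (W=0, Z=0, U=2, Y=1, X=3) weight 3/350
  (W=0, Z=1, U=0, Y=1, X=3) weight 27/1400
  (W=0, Z=1, U=1, Y=1, X=3) weight 27/1400
  (W=0, Z=1, U=2, Y=1, X=3) weight 9/350
  (W=1, Z=0, U=0, Y=0, X=3) weight 1/280
  (W=1, Z=0, U=1, Y=0, X=3) weight 1/280
  … 4 more
Group by Y:
  weight(Y=0) = 3/70
  weight(Y=1) = 3/35
Total weight = 3/70 + 3/35 = 9/70
P(Y=0 | obs) = 3/70 / 9/70 = 1/3
P(Y=1 | obs) = 3/35 / 9/70 = 2/3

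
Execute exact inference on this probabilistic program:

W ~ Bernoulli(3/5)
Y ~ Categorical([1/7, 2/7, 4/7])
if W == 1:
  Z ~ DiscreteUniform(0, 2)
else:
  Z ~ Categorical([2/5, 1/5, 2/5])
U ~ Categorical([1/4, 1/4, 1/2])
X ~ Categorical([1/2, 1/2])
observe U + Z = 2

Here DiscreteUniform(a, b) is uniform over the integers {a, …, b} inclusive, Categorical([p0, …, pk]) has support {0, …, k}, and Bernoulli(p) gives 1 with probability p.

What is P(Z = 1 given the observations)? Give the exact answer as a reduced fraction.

P(Z = 1 | obs) = 7/34

Enumerate traces; 36 have nonzero weight after conditioning:
  (W=0, Y=0, Z=0, U=2, X=0) weight 1/175
  (W=0, Y=0, Z=0, U=2, X=1) weight 1/175
  (W=0, Y=0, Z=1, U=1, X=0) weight 1/700
  (W=0, Y=0, Z=1, U=1, X=1) weight 1/700
  (W=0, Y=0, Z=2, U=0, X=0) weight 1/350
  (W=0, Y=0, Z=2, U=0, X=1) weight 1/350
  (W=0, Y=1, Z=0, U=2, X=0) weight 2/175
  (W=0, Y=1, Z=0, U=2, X=1) weight 2/175
  … 28 more
Group by Z:
  weight(Z=0) = 9/50
  weight(Z=1) = 7/100
  weight(Z=2) = 9/100
Total weight = 9/50 + 7/100 + 9/100 = 17/50
P(Z=0 | obs) = 9/50 / 17/50 = 9/17
P(Z=1 | obs) = 7/100 / 17/50 = 7/34
P(Z=2 | obs) = 9/100 / 17/50 = 9/34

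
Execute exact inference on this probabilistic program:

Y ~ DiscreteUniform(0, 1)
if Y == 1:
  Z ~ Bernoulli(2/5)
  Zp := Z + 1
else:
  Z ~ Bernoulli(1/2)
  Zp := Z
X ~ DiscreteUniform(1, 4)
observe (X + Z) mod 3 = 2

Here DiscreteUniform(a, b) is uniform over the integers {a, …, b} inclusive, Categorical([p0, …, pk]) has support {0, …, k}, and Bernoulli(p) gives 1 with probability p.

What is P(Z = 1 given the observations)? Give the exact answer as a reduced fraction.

Enumerate traces; 6 have nonzero weight after conditioning:
  (Y=0, Z=0, X=2) weight 1/16
  (Y=0, Z=1, X=1) weight 1/16
  (Y=0, Z=1, X=4) weight 1/16
  (Y=1, Z=0, X=2) weight 3/40
  (Y=1, Z=1, X=1) weight 1/20
  (Y=1, Z=1, X=4) weight 1/20
Group by Z:
  weight(Z=0) = 11/80
  weight(Z=1) = 9/40
Total weight = 11/80 + 9/40 = 29/80
P(Z=0 | obs) = 11/80 / 29/80 = 11/29
P(Z=1 | obs) = 9/40 / 29/80 = 18/29

P(Z = 1 | obs) = 18/29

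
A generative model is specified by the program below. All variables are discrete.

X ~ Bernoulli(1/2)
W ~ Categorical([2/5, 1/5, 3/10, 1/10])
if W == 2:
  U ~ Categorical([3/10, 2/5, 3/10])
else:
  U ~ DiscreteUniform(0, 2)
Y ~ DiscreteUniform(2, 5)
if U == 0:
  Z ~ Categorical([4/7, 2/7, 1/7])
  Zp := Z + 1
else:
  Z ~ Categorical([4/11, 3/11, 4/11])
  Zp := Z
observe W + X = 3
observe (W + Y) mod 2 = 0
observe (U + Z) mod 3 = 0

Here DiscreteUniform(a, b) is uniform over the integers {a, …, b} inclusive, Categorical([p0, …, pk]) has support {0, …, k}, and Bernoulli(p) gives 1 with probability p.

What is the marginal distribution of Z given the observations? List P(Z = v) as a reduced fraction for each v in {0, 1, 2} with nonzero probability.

Enumerate traces; 12 have nonzero weight after conditioning:
  (X=0, W=3, U=0, Y=3, Z=0) weight 1/420
  (X=0, W=3, U=0, Y=5, Z=0) weight 1/420
  (X=0, W=3, U=1, Y=3, Z=2) weight 1/660
  (X=0, W=3, U=1, Y=5, Z=2) weight 1/660
  (X=0, W=3, U=2, Y=3, Z=1) weight 1/880
  (X=0, W=3, U=2, Y=5, Z=1) weight 1/880
  (X=1, W=2, U=0, Y=2, Z=0) weight 9/1400
  (X=1, W=2, U=0, Y=4, Z=0) weight 9/1400
  … 4 more
Group by Z:
  weight(Z=0) = 37/2100
  weight(Z=1) = 37/4400
  weight(Z=2) = 23/1650
Total weight = 37/2100 + 37/4400 + 23/1650 = 1231/30800
P(Z=0 | obs) = 37/2100 / 1231/30800 = 1628/3693
P(Z=1 | obs) = 37/4400 / 1231/30800 = 259/1231
P(Z=2 | obs) = 23/1650 / 1231/30800 = 1288/3693

P(Z=0) = 1628/3693, P(Z=1) = 259/1231, P(Z=2) = 1288/3693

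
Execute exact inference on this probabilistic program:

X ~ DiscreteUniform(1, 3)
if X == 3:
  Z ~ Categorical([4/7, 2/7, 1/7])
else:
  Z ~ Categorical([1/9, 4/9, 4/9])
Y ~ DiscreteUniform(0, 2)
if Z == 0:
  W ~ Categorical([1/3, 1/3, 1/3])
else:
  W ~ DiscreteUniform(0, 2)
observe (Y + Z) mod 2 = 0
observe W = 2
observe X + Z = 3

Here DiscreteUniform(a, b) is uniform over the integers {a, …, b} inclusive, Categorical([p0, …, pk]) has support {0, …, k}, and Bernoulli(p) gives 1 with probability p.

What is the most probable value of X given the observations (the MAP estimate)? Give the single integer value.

argmax_v P(X = v | obs) = 3

Enumerate traces; 5 have nonzero weight after conditioning:
  (X=1, Z=2, Y=0, W=2) weight 4/243
  (X=1, Z=2, Y=2, W=2) weight 4/243
  (X=2, Z=1, Y=1, W=2) weight 4/243
  (X=3, Z=0, Y=0, W=2) weight 4/189
  (X=3, Z=0, Y=2, W=2) weight 4/189
Group by X:
  weight(X=1) = 8/243
  weight(X=2) = 4/243
  weight(X=3) = 8/189
Total weight = 8/243 + 4/243 + 8/189 = 52/567
P(X=1 | obs) = 8/243 / 52/567 = 14/39
P(X=2 | obs) = 4/243 / 52/567 = 7/39
P(X=3 | obs) = 8/189 / 52/567 = 6/13
argmax = 3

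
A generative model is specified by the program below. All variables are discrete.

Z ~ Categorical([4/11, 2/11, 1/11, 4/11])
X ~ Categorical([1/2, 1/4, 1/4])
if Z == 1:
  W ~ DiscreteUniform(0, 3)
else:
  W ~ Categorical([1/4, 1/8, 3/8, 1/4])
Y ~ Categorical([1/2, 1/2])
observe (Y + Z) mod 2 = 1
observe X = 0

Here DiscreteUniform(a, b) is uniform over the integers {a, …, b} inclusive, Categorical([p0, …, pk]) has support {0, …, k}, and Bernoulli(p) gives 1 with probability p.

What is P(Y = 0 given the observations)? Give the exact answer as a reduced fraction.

Enumerate traces; 16 have nonzero weight after conditioning:
  (Z=0, X=0, W=0, Y=1) weight 1/44
  (Z=0, X=0, W=1, Y=1) weight 1/88
  (Z=0, X=0, W=2, Y=1) weight 3/88
  (Z=0, X=0, W=3, Y=1) weight 1/44
  (Z=1, X=0, W=0, Y=0) weight 1/88
  (Z=1, X=0, W=1, Y=0) weight 1/88
  (Z=1, X=0, W=2, Y=0) weight 1/88
  (Z=1, X=0, W=3, Y=0) weight 1/88
  … 8 more
Group by Y:
  weight(Y=0) = 3/22
  weight(Y=1) = 5/44
Total weight = 3/22 + 5/44 = 1/4
P(Y=0 | obs) = 3/22 / 1/4 = 6/11
P(Y=1 | obs) = 5/44 / 1/4 = 5/11

P(Y = 0 | obs) = 6/11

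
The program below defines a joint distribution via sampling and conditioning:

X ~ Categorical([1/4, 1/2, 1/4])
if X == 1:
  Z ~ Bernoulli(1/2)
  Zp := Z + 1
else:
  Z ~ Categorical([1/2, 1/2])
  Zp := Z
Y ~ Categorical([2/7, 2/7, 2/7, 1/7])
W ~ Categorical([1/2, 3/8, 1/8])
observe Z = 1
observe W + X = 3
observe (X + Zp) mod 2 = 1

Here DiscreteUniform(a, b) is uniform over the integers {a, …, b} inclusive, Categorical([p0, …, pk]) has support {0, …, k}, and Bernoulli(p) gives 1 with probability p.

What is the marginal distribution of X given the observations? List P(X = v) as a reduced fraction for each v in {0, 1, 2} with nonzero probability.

Enumerate traces; 8 have nonzero weight after conditioning:
  (X=1, Z=1, Y=0, W=2) weight 1/112
  (X=1, Z=1, Y=1, W=2) weight 1/112
  (X=1, Z=1, Y=2, W=2) weight 1/112
  (X=1, Z=1, Y=3, W=2) weight 1/224
  (X=2, Z=1, Y=0, W=1) weight 3/224
  (X=2, Z=1, Y=1, W=1) weight 3/224
  (X=2, Z=1, Y=2, W=1) weight 3/224
  (X=2, Z=1, Y=3, W=1) weight 3/448
Group by X:
  weight(X=1) = 1/32
  weight(X=2) = 3/64
Total weight = 1/32 + 3/64 = 5/64
P(X=1 | obs) = 1/32 / 5/64 = 2/5
P(X=2 | obs) = 3/64 / 5/64 = 3/5

P(X=1) = 2/5, P(X=2) = 3/5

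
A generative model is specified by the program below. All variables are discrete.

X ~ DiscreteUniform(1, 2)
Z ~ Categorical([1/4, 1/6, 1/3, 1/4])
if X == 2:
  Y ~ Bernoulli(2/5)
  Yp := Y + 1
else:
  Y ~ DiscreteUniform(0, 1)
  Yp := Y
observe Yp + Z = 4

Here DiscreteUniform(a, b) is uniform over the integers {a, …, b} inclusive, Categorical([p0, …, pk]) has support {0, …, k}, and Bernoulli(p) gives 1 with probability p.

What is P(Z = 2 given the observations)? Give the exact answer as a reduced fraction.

Enumerate traces; 3 have nonzero weight after conditioning:
  (X=1, Z=3, Y=1) weight 1/16
  (X=2, Z=2, Y=1) weight 1/15
  (X=2, Z=3, Y=0) weight 3/40
Group by Z:
  weight(Z=2) = 1/15
  weight(Z=3) = 11/80
Total weight = 1/15 + 11/80 = 49/240
P(Z=2 | obs) = 1/15 / 49/240 = 16/49
P(Z=3 | obs) = 11/80 / 49/240 = 33/49

P(Z = 2 | obs) = 16/49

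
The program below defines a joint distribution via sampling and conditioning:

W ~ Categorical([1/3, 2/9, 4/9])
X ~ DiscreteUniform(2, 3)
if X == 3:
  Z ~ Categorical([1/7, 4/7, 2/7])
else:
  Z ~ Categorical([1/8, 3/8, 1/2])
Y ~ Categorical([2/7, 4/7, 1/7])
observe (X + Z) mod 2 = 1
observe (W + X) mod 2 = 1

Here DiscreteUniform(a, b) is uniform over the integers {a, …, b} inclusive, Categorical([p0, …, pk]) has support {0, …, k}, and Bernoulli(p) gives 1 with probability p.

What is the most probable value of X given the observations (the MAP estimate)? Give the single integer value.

Enumerate traces; 15 have nonzero weight after conditioning:
  (W=0, X=3, Z=0, Y=0) weight 1/147
  (W=0, X=3, Z=0, Y=1) weight 2/147
  (W=0, X=3, Z=0, Y=2) weight 1/294
  (W=0, X=3, Z=2, Y=0) weight 2/147
  (W=0, X=3, Z=2, Y=1) weight 4/147
  (W=0, X=3, Z=2, Y=2) weight 1/147
  (W=1, X=2, Z=1, Y=0) weight 1/84
  (W=1, X=2, Z=1, Y=1) weight 1/42
  … 7 more
Group by X:
  weight(X=2) = 1/24
  weight(X=3) = 1/6
Total weight = 1/24 + 1/6 = 5/24
P(X=2 | obs) = 1/24 / 5/24 = 1/5
P(X=3 | obs) = 1/6 / 5/24 = 4/5
argmax = 3

argmax_v P(X = v | obs) = 3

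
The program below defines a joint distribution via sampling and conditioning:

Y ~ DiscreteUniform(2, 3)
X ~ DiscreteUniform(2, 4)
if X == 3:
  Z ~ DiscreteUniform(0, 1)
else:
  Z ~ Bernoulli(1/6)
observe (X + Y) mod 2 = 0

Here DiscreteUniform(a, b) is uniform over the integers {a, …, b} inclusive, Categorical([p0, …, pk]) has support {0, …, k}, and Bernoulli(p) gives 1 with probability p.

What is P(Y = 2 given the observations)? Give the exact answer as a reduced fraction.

P(Y = 2 | obs) = 2/3

Enumerate traces; 6 have nonzero weight after conditioning:
  (Y=2, X=2, Z=0) weight 5/36
  (Y=2, X=2, Z=1) weight 1/36
  (Y=2, X=4, Z=0) weight 5/36
  (Y=2, X=4, Z=1) weight 1/36
  (Y=3, X=3, Z=0) weight 1/12
  (Y=3, X=3, Z=1) weight 1/12
Group by Y:
  weight(Y=2) = 1/3
  weight(Y=3) = 1/6
Total weight = 1/3 + 1/6 = 1/2
P(Y=2 | obs) = 1/3 / 1/2 = 2/3
P(Y=3 | obs) = 1/6 / 1/2 = 1/3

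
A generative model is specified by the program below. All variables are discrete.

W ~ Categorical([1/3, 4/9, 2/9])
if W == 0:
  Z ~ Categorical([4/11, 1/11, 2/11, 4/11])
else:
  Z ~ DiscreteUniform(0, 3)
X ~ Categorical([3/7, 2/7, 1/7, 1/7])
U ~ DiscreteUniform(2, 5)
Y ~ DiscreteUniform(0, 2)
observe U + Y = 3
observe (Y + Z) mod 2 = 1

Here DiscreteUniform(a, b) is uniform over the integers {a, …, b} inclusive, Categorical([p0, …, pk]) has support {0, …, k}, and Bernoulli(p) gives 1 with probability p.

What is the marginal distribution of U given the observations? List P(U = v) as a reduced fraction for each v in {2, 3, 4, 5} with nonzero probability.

P(U=2) = 17/33, P(U=3) = 16/33

Enumerate traces; 48 have nonzero weight after conditioning:
  (W=0, Z=0, X=0, U=2, Y=1) weight 1/231
  (W=0, Z=0, X=1, U=2, Y=1) weight 2/693
  (W=0, Z=0, X=2, U=2, Y=1) weight 1/693
  (W=0, Z=0, X=3, U=2, Y=1) weight 1/693
  (W=0, Z=1, X=0, U=3, Y=0) weight 1/924
  (W=0, Z=1, X=1, U=3, Y=0) weight 1/1386
  (W=0, Z=1, X=2, U=3, Y=0) weight 1/2772
  (W=0, Z=1, X=3, U=3, Y=0) weight 1/2772
  … 40 more
Group by U:
  weight(U=2) = 17/396
  weight(U=3) = 4/99
Total weight = 17/396 + 4/99 = 1/12
P(U=2 | obs) = 17/396 / 1/12 = 17/33
P(U=3 | obs) = 4/99 / 1/12 = 16/33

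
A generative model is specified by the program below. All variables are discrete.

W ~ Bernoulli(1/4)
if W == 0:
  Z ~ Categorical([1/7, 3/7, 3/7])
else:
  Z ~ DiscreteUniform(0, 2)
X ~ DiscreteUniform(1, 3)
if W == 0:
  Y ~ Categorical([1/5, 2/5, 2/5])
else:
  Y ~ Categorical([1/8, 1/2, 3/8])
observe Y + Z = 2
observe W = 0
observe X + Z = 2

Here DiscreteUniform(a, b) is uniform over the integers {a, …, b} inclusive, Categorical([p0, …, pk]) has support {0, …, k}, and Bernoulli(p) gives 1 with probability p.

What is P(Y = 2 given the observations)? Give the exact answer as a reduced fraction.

P(Y = 2 | obs) = 1/4

Enumerate traces; 2 have nonzero weight after conditioning:
  (W=0, Z=0, X=2, Y=2) weight 1/70
  (W=0, Z=1, X=1, Y=1) weight 3/70
Group by Y:
  weight(Y=1) = 3/70
  weight(Y=2) = 1/70
Total weight = 3/70 + 1/70 = 2/35
P(Y=1 | obs) = 3/70 / 2/35 = 3/4
P(Y=2 | obs) = 1/70 / 2/35 = 1/4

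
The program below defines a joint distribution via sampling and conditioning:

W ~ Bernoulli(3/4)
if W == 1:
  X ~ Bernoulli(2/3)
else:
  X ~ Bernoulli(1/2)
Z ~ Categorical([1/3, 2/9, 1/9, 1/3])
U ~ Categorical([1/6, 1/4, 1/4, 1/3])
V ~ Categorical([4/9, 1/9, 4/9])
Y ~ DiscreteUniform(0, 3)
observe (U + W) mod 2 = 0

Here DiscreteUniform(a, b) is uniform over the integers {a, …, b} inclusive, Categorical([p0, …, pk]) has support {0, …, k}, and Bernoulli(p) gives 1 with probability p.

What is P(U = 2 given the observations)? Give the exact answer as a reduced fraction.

Enumerate traces; 384 have nonzero weight after conditioning:
  (W=0, X=0, Z=0, U=0, V=0, Y=0) weight 1/1296
  (W=0, X=0, Z=0, U=0, V=0, Y=1) weight 1/1296
  (W=0, X=0, Z=0, U=0, V=0, Y=2) weight 1/1296
  (W=0, X=0, Z=0, U=0, V=0, Y=3) weight 1/1296
  (W=0, X=0, Z=0, U=0, V=1, Y=0) weight 1/5184
  (W=0, X=0, Z=0, U=0, V=1, Y=1) weight 1/5184
  (W=0, X=0, Z=0, U=0, V=1, Y=2) weight 1/5184
  (W=0, X=0, Z=0, U=0, V=1, Y=3) weight 1/5184
  (W=0, X=0, Z=0, U=2, V=0, Y=0) weight 1/864
  (W=1, X=0, Z=0, U=1, V=0, Y=0) weight 1/432
  … 374 more
Group by U:
  weight(U=0) = 1/24
  weight(U=1) = 3/16
  weight(U=2) = 1/16
  weight(U=3) = 1/4
Total weight = 1/24 + 3/16 + 1/16 + 1/4 = 13/24
P(U=0 | obs) = 1/24 / 13/24 = 1/13
P(U=1 | obs) = 3/16 / 13/24 = 9/26
P(U=2 | obs) = 1/16 / 13/24 = 3/26
P(U=3 | obs) = 1/4 / 13/24 = 6/13

P(U = 2 | obs) = 3/26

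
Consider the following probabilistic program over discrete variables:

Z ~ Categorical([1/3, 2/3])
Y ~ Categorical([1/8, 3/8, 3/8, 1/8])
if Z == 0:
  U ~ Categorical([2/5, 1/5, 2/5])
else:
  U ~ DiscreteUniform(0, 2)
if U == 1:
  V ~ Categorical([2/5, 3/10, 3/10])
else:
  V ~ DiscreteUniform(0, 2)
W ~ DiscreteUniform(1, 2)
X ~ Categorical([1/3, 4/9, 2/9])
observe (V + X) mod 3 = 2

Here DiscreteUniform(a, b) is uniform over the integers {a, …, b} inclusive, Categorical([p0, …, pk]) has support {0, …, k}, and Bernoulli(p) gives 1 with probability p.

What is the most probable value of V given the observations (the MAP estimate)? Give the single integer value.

Enumerate traces; 144 have nonzero weight after conditioning:
  (Z=0, Y=0, U=0, V=0, W=1, X=2) weight 1/1620
  (Z=0, Y=0, U=0, V=0, W=2, X=2) weight 1/1620
  (Z=0, Y=0, U=0, V=1, W=1, X=1) weight 1/810
  (Z=0, Y=0, U=0, V=1, W=2, X=1) weight 1/810
  (Z=0, Y=0, U=0, V=2, W=1, X=0) weight 1/1080
  (Z=0, Y=0, U=0, V=2, W=2, X=0) weight 1/1080
  (Z=0, Y=0, U=1, V=0, W=1, X=2) weight 1/2700
  (Z=0, Y=0, U=1, V=0, W=2, X=2) weight 1/2700
  … 136 more
Group by V:
  weight(V=0) = 476/6075
  weight(V=1) = 874/6075
  weight(V=2) = 437/4050
Total weight = 476/6075 + 874/6075 + 437/4050 = 1337/4050
P(V=0 | obs) = 476/6075 / 1337/4050 = 136/573
P(V=1 | obs) = 874/6075 / 1337/4050 = 1748/4011
P(V=2 | obs) = 437/4050 / 1337/4050 = 437/1337
argmax = 1

argmax_v P(V = v | obs) = 1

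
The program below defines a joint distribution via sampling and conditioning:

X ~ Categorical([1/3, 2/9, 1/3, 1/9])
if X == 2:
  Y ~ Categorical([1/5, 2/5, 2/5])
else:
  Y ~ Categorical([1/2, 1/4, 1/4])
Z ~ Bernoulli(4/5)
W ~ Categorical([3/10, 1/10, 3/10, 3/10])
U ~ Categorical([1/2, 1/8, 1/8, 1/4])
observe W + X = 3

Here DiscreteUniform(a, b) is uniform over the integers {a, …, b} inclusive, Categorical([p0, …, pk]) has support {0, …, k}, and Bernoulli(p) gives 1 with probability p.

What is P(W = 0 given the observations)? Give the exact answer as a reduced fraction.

Enumerate traces; 96 have nonzero weight after conditioning:
  (X=0, Y=0, Z=0, W=3, U=0) weight 1/200
  (X=0, Y=0, Z=0, W=3, U=1) weight 1/800
  (X=0, Y=0, Z=0, W=3, U=2) weight 1/800
  (X=0, Y=0, Z=0, W=3, U=3) weight 1/400
  (X=0, Y=0, Z=1, W=3, U=0) weight 1/50
  (X=0, Y=0, Z=1, W=3, U=1) weight 1/200
  (X=0, Y=0, Z=1, W=3, U=2) weight 1/200
  (X=0, Y=0, Z=1, W=3, U=3) weight 1/100
  (X=1, Y=0, Z=0, W=2, U=0) weight 1/300
  (X=2, Y=0, Z=0, W=1, U=0) weight 1/1500
  … 86 more
Group by W:
  weight(W=0) = 1/30
  weight(W=1) = 1/30
  weight(W=2) = 1/15
  weight(W=3) = 1/10
Total weight = 1/30 + 1/30 + 1/15 + 1/10 = 7/30
P(W=0 | obs) = 1/30 / 7/30 = 1/7
P(W=1 | obs) = 1/30 / 7/30 = 1/7
P(W=2 | obs) = 1/15 / 7/30 = 2/7
P(W=3 | obs) = 1/10 / 7/30 = 3/7

P(W = 0 | obs) = 1/7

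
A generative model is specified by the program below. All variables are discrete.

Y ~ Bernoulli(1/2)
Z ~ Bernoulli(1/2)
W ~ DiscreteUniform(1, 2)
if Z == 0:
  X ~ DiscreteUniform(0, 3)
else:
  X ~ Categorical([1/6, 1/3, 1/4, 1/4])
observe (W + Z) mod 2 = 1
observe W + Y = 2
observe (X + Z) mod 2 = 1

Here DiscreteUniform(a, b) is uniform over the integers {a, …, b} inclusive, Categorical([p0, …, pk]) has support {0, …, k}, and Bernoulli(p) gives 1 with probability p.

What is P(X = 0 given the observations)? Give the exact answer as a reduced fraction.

P(X = 0 | obs) = 2/11

Enumerate traces; 4 have nonzero weight after conditioning:
  (Y=0, Z=1, W=2, X=0) weight 1/48
  (Y=0, Z=1, W=2, X=2) weight 1/32
  (Y=1, Z=0, W=1, X=1) weight 1/32
  (Y=1, Z=0, W=1, X=3) weight 1/32
Group by X:
  weight(X=0) = 1/48
  weight(X=1) = 1/32
  weight(X=2) = 1/32
  weight(X=3) = 1/32
Total weight = 1/48 + 1/32 + 1/32 + 1/32 = 11/96
P(X=0 | obs) = 1/48 / 11/96 = 2/11
P(X=1 | obs) = 1/32 / 11/96 = 3/11
P(X=2 | obs) = 1/32 / 11/96 = 3/11
P(X=3 | obs) = 1/32 / 11/96 = 3/11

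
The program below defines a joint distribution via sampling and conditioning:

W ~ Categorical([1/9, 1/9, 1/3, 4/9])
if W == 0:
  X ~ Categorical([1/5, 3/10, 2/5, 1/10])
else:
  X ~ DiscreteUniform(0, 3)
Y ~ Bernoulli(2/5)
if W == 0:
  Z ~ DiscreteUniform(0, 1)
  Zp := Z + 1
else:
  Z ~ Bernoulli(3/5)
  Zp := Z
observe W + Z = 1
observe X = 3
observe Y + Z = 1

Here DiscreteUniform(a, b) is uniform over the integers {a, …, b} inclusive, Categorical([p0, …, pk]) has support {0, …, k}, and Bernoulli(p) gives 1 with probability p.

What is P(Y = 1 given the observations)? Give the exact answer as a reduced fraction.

P(Y = 1 | obs) = 4/7

Enumerate traces; 2 have nonzero weight after conditioning:
  (W=0, X=3, Y=0, Z=1) weight 1/300
  (W=1, X=3, Y=1, Z=0) weight 1/225
Group by Y:
  weight(Y=0) = 1/300
  weight(Y=1) = 1/225
Total weight = 1/300 + 1/225 = 7/900
P(Y=0 | obs) = 1/300 / 7/900 = 3/7
P(Y=1 | obs) = 1/225 / 7/900 = 4/7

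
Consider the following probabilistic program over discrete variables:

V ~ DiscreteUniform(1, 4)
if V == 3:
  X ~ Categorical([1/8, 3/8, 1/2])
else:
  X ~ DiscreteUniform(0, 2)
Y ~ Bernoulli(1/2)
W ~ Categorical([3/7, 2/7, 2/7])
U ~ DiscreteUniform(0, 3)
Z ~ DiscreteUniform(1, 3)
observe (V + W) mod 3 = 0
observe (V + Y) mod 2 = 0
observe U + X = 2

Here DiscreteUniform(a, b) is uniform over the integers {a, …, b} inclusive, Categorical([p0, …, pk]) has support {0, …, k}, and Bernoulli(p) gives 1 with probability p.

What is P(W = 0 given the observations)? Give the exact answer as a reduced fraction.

Enumerate traces; 36 have nonzero weight after conditioning:
  (V=1, X=0, Y=1, W=2, U=2, Z=1) weight 1/1008
  (V=1, X=0, Y=1, W=2, U=2, Z=2) weight 1/1008
  (V=1, X=0, Y=1, W=2, U=2, Z=3) weight 1/1008
  (V=1, X=1, Y=1, W=2, U=1, Z=1) weight 1/1008
  (V=1, X=1, Y=1, W=2, U=1, Z=2) weight 1/1008
  (V=1, X=1, Y=1, W=2, U=1, Z=3) weight 1/1008
  (V=1, X=2, Y=1, W=2, U=0, Z=1) weight 1/1008
  (V=1, X=2, Y=1, W=2, U=0, Z=2) weight 1/1008
  (V=2, X=0, Y=0, W=1, U=2, Z=1) weight 1/1008
  (V=3, X=0, Y=1, W=0, U=2, Z=1) weight 1/1792
  … 26 more
Group by W:
  weight(W=0) = 3/224
  weight(W=1) = 1/112
  weight(W=2) = 1/56
Total weight = 3/224 + 1/112 + 1/56 = 9/224
P(W=0 | obs) = 3/224 / 9/224 = 1/3
P(W=1 | obs) = 1/112 / 9/224 = 2/9
P(W=2 | obs) = 1/56 / 9/224 = 4/9

P(W = 0 | obs) = 1/3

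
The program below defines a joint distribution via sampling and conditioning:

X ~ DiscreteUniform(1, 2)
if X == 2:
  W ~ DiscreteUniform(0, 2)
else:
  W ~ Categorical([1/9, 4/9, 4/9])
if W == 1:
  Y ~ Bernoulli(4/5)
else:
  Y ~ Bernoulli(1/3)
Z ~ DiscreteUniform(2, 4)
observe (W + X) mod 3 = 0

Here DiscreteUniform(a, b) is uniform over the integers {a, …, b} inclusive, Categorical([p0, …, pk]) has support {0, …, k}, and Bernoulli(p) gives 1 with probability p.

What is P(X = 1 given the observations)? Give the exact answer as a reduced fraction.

Enumerate traces; 12 have nonzero weight after conditioning:
  (X=1, W=2, Y=0, Z=2) weight 4/81
  (X=1, W=2, Y=0, Z=3) weight 4/81
  (X=1, W=2, Y=0, Z=4) weight 4/81
  (X=1, W=2, Y=1, Z=2) weight 2/81
  (X=1, W=2, Y=1, Z=3) weight 2/81
  (X=1, W=2, Y=1, Z=4) weight 2/81
  (X=2, W=1, Y=0, Z=2) weight 1/90
  (X=2, W=1, Y=0, Z=3) weight 1/90
  … 4 more
Group by X:
  weight(X=1) = 2/9
  weight(X=2) = 1/6
Total weight = 2/9 + 1/6 = 7/18
P(X=1 | obs) = 2/9 / 7/18 = 4/7
P(X=2 | obs) = 1/6 / 7/18 = 3/7

P(X = 1 | obs) = 4/7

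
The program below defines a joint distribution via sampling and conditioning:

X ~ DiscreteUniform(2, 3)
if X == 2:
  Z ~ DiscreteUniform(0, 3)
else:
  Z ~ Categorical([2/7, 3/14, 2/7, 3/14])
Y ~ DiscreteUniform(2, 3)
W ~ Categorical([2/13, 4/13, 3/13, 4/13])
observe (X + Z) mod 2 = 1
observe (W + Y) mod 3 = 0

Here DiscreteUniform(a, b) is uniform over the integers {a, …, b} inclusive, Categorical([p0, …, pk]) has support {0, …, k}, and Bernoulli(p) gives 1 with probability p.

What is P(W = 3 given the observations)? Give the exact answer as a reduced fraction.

Enumerate traces; 12 have nonzero weight after conditioning:
  (X=2, Z=1, Y=2, W=1) weight 1/52
  (X=2, Z=1, Y=3, W=0) weight 1/104
  (X=2, Z=1, Y=3, W=3) weight 1/52
  (X=2, Z=3, Y=2, W=1) weight 1/52
  (X=2, Z=3, Y=3, W=0) weight 1/104
  (X=2, Z=3, Y=3, W=3) weight 1/52
  (X=3, Z=0, Y=2, W=1) weight 2/91
  (X=3, Z=0, Y=3, W=0) weight 1/91
  … 4 more
Group by W:
  weight(W=0) = 15/364
  weight(W=1) = 15/182
  weight(W=3) = 15/182
Total weight = 15/364 + 15/182 + 15/182 = 75/364
P(W=0 | obs) = 15/364 / 75/364 = 1/5
P(W=1 | obs) = 15/182 / 75/364 = 2/5
P(W=3 | obs) = 15/182 / 75/364 = 2/5

P(W = 3 | obs) = 2/5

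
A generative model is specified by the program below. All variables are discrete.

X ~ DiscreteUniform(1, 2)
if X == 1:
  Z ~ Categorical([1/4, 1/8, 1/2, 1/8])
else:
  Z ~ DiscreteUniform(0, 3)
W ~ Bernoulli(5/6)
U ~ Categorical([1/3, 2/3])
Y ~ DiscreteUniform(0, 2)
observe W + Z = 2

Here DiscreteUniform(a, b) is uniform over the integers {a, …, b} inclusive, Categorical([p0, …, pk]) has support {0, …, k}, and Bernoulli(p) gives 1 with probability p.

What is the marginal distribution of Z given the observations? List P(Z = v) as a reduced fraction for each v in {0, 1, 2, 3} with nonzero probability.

P(Z=1) = 5/7, P(Z=2) = 2/7

Enumerate traces; 24 have nonzero weight after conditioning:
  (X=1, Z=1, W=1, U=0, Y=0) weight 5/864
  (X=1, Z=1, W=1, U=0, Y=1) weight 5/864
  (X=1, Z=1, W=1, U=0, Y=2) weight 5/864
  (X=1, Z=1, W=1, U=1, Y=0) weight 5/432
  (X=1, Z=1, W=1, U=1, Y=1) weight 5/432
  (X=1, Z=1, W=1, U=1, Y=2) weight 5/432
  (X=1, Z=2, W=0, U=0, Y=0) weight 1/216
  (X=1, Z=2, W=0, U=0, Y=1) weight 1/216
  … 16 more
Group by Z:
  weight(Z=1) = 5/32
  weight(Z=2) = 1/16
Total weight = 5/32 + 1/16 = 7/32
P(Z=1 | obs) = 5/32 / 7/32 = 5/7
P(Z=2 | obs) = 1/16 / 7/32 = 2/7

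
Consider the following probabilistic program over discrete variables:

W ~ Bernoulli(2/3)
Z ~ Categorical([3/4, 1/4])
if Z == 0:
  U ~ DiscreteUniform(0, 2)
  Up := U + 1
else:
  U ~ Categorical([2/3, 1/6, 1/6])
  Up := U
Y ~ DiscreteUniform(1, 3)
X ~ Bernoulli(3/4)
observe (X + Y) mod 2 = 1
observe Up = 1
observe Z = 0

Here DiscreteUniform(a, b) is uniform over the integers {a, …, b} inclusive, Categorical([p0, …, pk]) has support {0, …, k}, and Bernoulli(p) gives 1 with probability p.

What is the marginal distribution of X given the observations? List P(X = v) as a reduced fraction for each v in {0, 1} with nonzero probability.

Enumerate traces; 6 have nonzero weight after conditioning:
  (W=0, Z=0, U=0, Y=1, X=0) weight 1/144
  (W=0, Z=0, U=0, Y=2, X=1) weight 1/48
  (W=0, Z=0, U=0, Y=3, X=0) weight 1/144
  (W=1, Z=0, U=0, Y=1, X=0) weight 1/72
  (W=1, Z=0, U=0, Y=2, X=1) weight 1/24
  (W=1, Z=0, U=0, Y=3, X=0) weight 1/72
Group by X:
  weight(X=0) = 1/24
  weight(X=1) = 1/16
Total weight = 1/24 + 1/16 = 5/48
P(X=0 | obs) = 1/24 / 5/48 = 2/5
P(X=1 | obs) = 1/16 / 5/48 = 3/5

P(X=0) = 2/5, P(X=1) = 3/5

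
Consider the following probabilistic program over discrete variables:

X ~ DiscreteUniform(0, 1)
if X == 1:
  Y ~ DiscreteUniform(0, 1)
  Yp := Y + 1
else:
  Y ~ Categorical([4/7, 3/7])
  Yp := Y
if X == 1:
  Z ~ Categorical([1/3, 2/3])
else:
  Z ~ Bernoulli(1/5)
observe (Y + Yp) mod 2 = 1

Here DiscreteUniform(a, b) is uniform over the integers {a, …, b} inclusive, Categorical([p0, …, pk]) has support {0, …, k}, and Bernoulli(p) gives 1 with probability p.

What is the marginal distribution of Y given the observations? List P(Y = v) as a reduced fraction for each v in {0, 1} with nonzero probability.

P(Y=0) = 1/2, P(Y=1) = 1/2

Enumerate traces; 4 have nonzero weight after conditioning:
  (X=1, Y=0, Z=0) weight 1/12
  (X=1, Y=0, Z=1) weight 1/6
  (X=1, Y=1, Z=0) weight 1/12
  (X=1, Y=1, Z=1) weight 1/6
Group by Y:
  weight(Y=0) = 1/4
  weight(Y=1) = 1/4
Total weight = 1/4 + 1/4 = 1/2
P(Y=0 | obs) = 1/4 / 1/2 = 1/2
P(Y=1 | obs) = 1/4 / 1/2 = 1/2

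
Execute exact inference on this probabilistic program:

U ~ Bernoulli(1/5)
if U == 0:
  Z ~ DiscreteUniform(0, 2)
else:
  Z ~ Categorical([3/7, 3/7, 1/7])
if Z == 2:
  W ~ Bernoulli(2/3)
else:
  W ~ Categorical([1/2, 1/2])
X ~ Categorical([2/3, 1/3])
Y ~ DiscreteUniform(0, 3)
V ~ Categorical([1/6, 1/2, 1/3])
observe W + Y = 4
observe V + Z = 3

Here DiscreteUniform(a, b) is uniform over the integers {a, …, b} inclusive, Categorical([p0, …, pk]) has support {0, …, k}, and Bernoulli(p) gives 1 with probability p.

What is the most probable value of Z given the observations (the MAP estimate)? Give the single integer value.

argmax_v P(Z = v | obs) = 2

Enumerate traces; 8 have nonzero weight after conditioning:
  (U=0, Z=1, W=1, X=0, Y=3, V=2) weight 1/135
  (U=0, Z=1, W=1, X=1, Y=3, V=2) weight 1/270
  (U=0, Z=2, W=1, X=0, Y=3, V=1) weight 2/135
  (U=0, Z=2, W=1, X=1, Y=3, V=1) weight 1/135
  (U=1, Z=1, W=1, X=0, Y=3, V=2) weight 1/420
  (U=1, Z=1, W=1, X=1, Y=3, V=2) weight 1/840
  (U=1, Z=2, W=1, X=0, Y=3, V=1) weight 1/630
  (U=1, Z=2, W=1, X=1, Y=3, V=1) weight 1/1260
Group by Z:
  weight(Z=1) = 37/2520
  weight(Z=2) = 31/1260
Total weight = 37/2520 + 31/1260 = 11/280
P(Z=1 | obs) = 37/2520 / 11/280 = 37/99
P(Z=2 | obs) = 31/1260 / 11/280 = 62/99
argmax = 2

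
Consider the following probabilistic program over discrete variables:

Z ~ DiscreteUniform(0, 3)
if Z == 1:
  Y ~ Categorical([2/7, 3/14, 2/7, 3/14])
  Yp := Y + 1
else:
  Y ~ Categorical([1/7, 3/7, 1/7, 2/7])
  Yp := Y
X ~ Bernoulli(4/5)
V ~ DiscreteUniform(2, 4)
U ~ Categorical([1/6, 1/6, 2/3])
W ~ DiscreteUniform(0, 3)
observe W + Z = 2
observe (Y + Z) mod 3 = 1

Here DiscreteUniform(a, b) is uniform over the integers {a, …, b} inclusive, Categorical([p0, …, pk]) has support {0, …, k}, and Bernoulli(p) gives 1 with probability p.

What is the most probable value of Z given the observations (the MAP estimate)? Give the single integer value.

argmax_v P(Z = v | obs) = 1

Enumerate traces; 72 have nonzero weight after conditioning:
  (Z=0, Y=1, X=0, V=2, U=0, W=2) weight 1/3360
  (Z=0, Y=1, X=0, V=2, U=1, W=2) weight 1/3360
  (Z=0, Y=1, X=0, V=2, U=2, W=2) weight 1/840
  (Z=0, Y=1, X=0, V=3, U=0, W=2) weight 1/3360
  (Z=0, Y=1, X=0, V=3, U=1, W=2) weight 1/3360
  (Z=0, Y=1, X=0, V=3, U=2, W=2) weight 1/840
  (Z=0, Y=1, X=0, V=4, U=0, W=2) weight 1/3360
  (Z=0, Y=1, X=0, V=4, U=1, W=2) weight 1/3360
  (Z=1, Y=0, X=0, V=2, U=0, W=1) weight 1/5040
  (Z=2, Y=2, X=0, V=2, U=0, W=0) weight 1/10080
  … 62 more
Group by Z:
  weight(Z=0) = 3/112
  weight(Z=1) = 1/32
  weight(Z=2) = 1/112
Total weight = 3/112 + 1/32 + 1/112 = 15/224
P(Z=0 | obs) = 3/112 / 15/224 = 2/5
P(Z=1 | obs) = 1/32 / 15/224 = 7/15
P(Z=2 | obs) = 1/112 / 15/224 = 2/15
argmax = 1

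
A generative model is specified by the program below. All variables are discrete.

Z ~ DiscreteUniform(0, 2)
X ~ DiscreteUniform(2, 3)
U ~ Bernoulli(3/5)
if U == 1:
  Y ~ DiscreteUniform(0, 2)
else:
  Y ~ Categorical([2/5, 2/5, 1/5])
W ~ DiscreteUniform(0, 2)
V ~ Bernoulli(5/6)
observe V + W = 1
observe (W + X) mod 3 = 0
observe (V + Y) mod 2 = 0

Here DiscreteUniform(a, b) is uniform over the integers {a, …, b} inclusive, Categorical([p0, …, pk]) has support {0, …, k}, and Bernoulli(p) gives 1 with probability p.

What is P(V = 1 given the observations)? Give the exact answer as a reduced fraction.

Enumerate traces; 18 have nonzero weight after conditioning:
  (Z=0, X=2, U=0, Y=0, W=1, V=0) weight 1/675
  (Z=0, X=2, U=0, Y=2, W=1, V=0) weight 1/1350
  (Z=0, X=2, U=1, Y=0, W=1, V=0) weight 1/540
  (Z=0, X=2, U=1, Y=2, W=1, V=0) weight 1/540
  (Z=0, X=3, U=0, Y=1, W=0, V=1) weight 1/135
  (Z=0, X=3, U=1, Y=1, W=0, V=1) weight 1/108
  (Z=1, X=2, U=0, Y=0, W=1, V=0) weight 1/675
  (Z=1, X=2, U=0, Y=2, W=1, V=0) weight 1/1350
  … 10 more
Group by V:
  weight(V=0) = 4/225
  weight(V=1) = 1/20
Total weight = 4/225 + 1/20 = 61/900
P(V=0 | obs) = 4/225 / 61/900 = 16/61
P(V=1 | obs) = 1/20 / 61/900 = 45/61

P(V = 1 | obs) = 45/61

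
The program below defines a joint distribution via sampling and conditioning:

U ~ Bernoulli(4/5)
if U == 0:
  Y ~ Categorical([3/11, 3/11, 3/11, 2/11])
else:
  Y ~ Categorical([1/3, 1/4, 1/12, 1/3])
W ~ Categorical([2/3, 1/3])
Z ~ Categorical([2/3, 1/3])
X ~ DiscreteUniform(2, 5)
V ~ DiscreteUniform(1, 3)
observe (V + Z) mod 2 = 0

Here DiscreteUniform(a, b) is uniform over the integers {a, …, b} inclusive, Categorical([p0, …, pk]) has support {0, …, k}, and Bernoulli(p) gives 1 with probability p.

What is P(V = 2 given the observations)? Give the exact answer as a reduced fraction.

P(V = 2 | obs) = 1/2

Enumerate traces; 192 have nonzero weight after conditioning:
  (U=0, Y=0, W=0, Z=0, X=2, V=2) weight 1/495
  (U=0, Y=0, W=0, Z=0, X=3, V=2) weight 1/495
  (U=0, Y=0, W=0, Z=0, X=4, V=2) weight 1/495
  (U=0, Y=0, W=0, Z=0, X=5, V=2) weight 1/495
  (U=0, Y=0, W=0, Z=1, X=2, V=1) weight 1/990
  (U=0, Y=0, W=0, Z=1, X=2, V=3) weight 1/990
  (U=0, Y=0, W=0, Z=1, X=3, V=1) weight 1/990
  (U=0, Y=0, W=0, Z=1, X=3, V=3) weight 1/990
  … 184 more
Group by V:
  weight(V=1) = 1/9
  weight(V=2) = 2/9
  weight(V=3) = 1/9
Total weight = 1/9 + 2/9 + 1/9 = 4/9
P(V=1 | obs) = 1/9 / 4/9 = 1/4
P(V=2 | obs) = 2/9 / 4/9 = 1/2
P(V=3 | obs) = 1/9 / 4/9 = 1/4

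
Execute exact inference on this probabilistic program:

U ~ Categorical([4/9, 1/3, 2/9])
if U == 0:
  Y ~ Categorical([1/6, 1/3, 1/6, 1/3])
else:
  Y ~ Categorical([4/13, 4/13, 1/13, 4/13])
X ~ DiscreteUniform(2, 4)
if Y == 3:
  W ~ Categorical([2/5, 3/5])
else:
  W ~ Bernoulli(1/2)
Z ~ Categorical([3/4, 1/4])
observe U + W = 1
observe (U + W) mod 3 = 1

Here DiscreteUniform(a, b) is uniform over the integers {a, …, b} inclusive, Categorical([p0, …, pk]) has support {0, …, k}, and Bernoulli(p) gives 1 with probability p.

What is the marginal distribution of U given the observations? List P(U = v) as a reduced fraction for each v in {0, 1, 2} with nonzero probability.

P(U=0) = 832/1381, P(U=1) = 549/1381

Enumerate traces; 48 have nonzero weight after conditioning:
  (U=0, Y=0, X=2, W=1, Z=0) weight 1/108
  (U=0, Y=0, X=2, W=1, Z=1) weight 1/324
  (U=0, Y=0, X=3, W=1, Z=0) weight 1/108
  (U=0, Y=0, X=3, W=1, Z=1) weight 1/324
  (U=0, Y=0, X=4, W=1, Z=0) weight 1/108
  (U=0, Y=0, X=4, W=1, Z=1) weight 1/324
  (U=0, Y=1, X=2, W=1, Z=0) weight 1/54
  (U=0, Y=1, X=2, W=1, Z=1) weight 1/162
  (U=1, Y=0, X=2, W=0, Z=0) weight 1/78
  … 39 more
Group by U:
  weight(U=0) = 32/135
  weight(U=1) = 61/390
Total weight = 32/135 + 61/390 = 1381/3510
P(U=0 | obs) = 32/135 / 1381/3510 = 832/1381
P(U=1 | obs) = 61/390 / 1381/3510 = 549/1381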